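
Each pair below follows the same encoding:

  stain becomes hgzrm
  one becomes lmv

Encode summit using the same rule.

hfnnrg

This is the alphabet-reversal cipher (Atbash): a becomes z, b becomes y, etc.
Applying it to summit: s↔h, u↔f, m↔n, m↔n, i↔r, t↔g.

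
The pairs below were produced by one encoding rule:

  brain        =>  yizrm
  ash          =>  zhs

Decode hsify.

Each pair mirrors across the alphabet (b↔y, r↔i, a↔z): positions sum to 25. Each letter is replaced by its mirror in the alphabet: a↔z, b↔y, c↔x, and so on (the Atbash cipher).
Decoding hsify: h↔s, s↔h, i↔r, f↔u, y↔b.

shrub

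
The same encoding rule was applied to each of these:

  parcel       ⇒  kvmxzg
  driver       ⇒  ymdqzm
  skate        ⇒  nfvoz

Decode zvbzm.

Compare letters: p→k is +21, a→v is +21, r→m is +21 — a constant shift. Every letter moves 21 places later in the alphabet, wrapping around z→a.
Decoding zvbzm: z−21=e, v−21=a, b−21=g, z−21=e, m−21=r.

eager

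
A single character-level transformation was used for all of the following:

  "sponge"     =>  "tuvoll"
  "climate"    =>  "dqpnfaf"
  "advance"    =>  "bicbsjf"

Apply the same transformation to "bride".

The shifts repeat in a cycle of length 3: positions 0,1,… shift by +1, +5, +7, then the pattern repeats.
Applying it to bride: b+1=c, r+5=w, i+7=p, d+1=e, e+5=j.

cwpej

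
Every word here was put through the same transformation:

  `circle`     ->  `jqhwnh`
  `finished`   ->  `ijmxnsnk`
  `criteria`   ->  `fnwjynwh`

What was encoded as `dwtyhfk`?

The output letters match the input read backwards, each shifted +5: circle reversed is elcric. The word is reversed, then every letter is shifted forward by 5.
Decoding dwtyhfk: shift back: d−5=y, w−5=r, t−5=o, y−5=t, h−5=c, f−5=a, k−5=f → yrotcaf; then reverse → factory.

factory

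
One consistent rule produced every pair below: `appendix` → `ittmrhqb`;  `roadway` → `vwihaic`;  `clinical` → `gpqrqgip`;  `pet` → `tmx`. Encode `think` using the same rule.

xlqro

Two shifts are in play — +8 for a/e/i/o/u, +4 for every other letter.
Applying it to think: t(cons)+4=x, h(cons)+4=l, i(vowel)+8=q, n(cons)+4=r, k(cons)+4=o.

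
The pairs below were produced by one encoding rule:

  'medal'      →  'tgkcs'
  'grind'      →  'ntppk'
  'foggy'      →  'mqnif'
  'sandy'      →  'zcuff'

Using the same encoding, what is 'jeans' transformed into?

Shifts by position in medal: pos 0: m→t (+7), pos 1: e→g (+2), pos 2: d→k (+7), pos 3: a→c (+2) — repeating every 2. The shifts repeat in a cycle of length 2: positions 0,1,… shift by +7, +2, then the pattern repeats.
Applying it to jeans: j+7=q, e+2=g, a+7=h, n+2=p, s+7=z.

qghpz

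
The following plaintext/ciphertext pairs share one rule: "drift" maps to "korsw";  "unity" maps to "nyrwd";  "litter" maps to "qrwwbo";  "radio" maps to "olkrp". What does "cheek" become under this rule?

d(3)→k(10) and r(17)→o(14) fit y≡17x+11 (mod 26); the inverse of 17 mod 26 is 23. This is an affine cipher: with a=0,…,z=25, each position x becomes (17x+11) mod 26.
For cheek: c(2)→17·2+11≡19=t; h(7)→17·7+11≡0=a; e(4)→17·4+11≡1=b; e(4)→17·4+11≡1=b; k(10)→17·10+11≡25=z (all mod 26).

tabbz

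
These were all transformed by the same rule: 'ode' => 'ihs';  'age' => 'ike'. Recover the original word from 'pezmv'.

rival

The word is reversed, then every letter is shifted forward by 4.
Undoing it on pezmv: shift back: p−4=l, e−4=a, z−4=v, m−4=i, v−4=r → lavir; then reverse → rival.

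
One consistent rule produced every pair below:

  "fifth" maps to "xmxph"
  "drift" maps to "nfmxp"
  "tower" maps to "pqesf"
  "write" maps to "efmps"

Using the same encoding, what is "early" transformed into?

f(5)→x(23) and i(8)→m(12) fit y≡5x+24 (mod 26); the inverse of 5 mod 26 is 21. This is an affine cipher: with a=0,…,z=25, each position x becomes (5x+24) mod 26.
On early: e(4)→5·4+24≡18=s; a(0)→5·0+24≡24=y; r(17)→5·17+24≡5=f; l(11)→5·11+24≡1=b; y(24)→5·24+24≡14=o (all mod 26).

syfbo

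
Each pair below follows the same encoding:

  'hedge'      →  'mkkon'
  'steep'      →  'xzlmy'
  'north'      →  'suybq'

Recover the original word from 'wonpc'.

right

In hedge: h→m is +5, e→k is +6, d→k is +7, g→o is +8 — the shift increases by 1 each position. The shift increases by 1 at each position, starting from +5: 5, 6, 7, ….
Decoding wonpc: w−5=r, o−6=i, n−7=g, p−8=h, c−9=t.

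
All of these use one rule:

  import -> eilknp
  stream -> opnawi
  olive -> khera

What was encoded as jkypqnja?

Compare letters: i→e is +22, m→i is +22, p→l is +22 — a constant shift. Each letter is shifted forward by 22 in the alphabet (a Caesar shift of +22).
Reversing it on jkypqnja: j−22=n, k−22=o, y−22=c, p−22=t, q−22=u, n−22=r, j−22=n, a−22=e.

nocturne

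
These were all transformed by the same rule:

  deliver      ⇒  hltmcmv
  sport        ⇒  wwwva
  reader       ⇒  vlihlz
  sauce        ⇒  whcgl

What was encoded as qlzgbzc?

It's a Vigenère-style cipher with numeric key [4,7,8]: position i shifts by key[i mod 3].
Decoding qlzgbzc: q−4=m, l−7=e, z−8=r, g−4=c, b−7=u, z−8=r, c−4=y.

mercury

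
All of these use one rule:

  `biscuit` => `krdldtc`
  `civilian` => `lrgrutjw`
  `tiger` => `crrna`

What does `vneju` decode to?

metal

Shifts by position in biscuit: pos 0: b→k (+9), pos 1: i→r (+9), pos 2: s→d (+11), pos 3: c→l (+9), pos 4: u→d (+9), pos 5: i→t (+11) — repeating every 3. The shifts repeat in a cycle of length 3: positions 0,1,… shift by +9, +9, +11, then the pattern repeats.
Decoding vneju: v−9=m, n−9=e, e−11=t, j−9=a, u−9=l.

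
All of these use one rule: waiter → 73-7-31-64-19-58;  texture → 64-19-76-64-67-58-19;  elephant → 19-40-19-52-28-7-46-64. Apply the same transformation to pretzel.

w(#23)→73 and a(#1)→7: differences scale by 3, so n = 3·pos + 4. Each letter becomes 3×(its alphabet position, a=1..z=26) + 4.
On pretzel: p=16→52, r=18→58, e=5→19, t=20→64, z=26→82, e=5→19, l=12→40.

52-58-19-64-82-19-40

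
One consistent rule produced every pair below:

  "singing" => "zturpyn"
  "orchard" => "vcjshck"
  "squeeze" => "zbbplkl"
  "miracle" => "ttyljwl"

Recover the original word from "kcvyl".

A repeating key of period 2 is used — shifts +7, +11 over and over.
Reversing it on kcvyl: k−7=d, c−11=r, v−7=o, y−11=n, l−7=e.

drone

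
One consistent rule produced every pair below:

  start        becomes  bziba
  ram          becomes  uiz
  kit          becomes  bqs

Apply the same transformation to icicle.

mtkqkq

The output letters match the input read backwards, each shifted +8: start reversed is trats. Two steps: reverse the string, then apply a Caesar shift of +8.
Applying it to icicle: reverse → elcici; then shift: e+8=m, l+8=t, c+8=k, i+8=q, c+8=k, i+8=q.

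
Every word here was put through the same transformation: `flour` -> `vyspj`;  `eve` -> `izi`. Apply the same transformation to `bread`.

The output letters match the input read backwards, each shifted +4: flour reversed is ruolf. Read the word backwards and shift each letter +4.
On bread: reverse → daerb; then shift: d+4=h, a+4=e, e+4=i, r+4=v, b+4=f.

heivf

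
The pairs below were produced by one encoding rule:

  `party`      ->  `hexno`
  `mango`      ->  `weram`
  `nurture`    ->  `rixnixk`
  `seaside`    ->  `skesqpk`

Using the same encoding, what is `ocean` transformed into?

muker

Each letter's alphabet position (a=0..z=25) is mapped through 21·x+4 mod 26 — an affine cipher.
On ocean: o(14)→21·14+4≡12=m; c(2)→21·2+4≡20=u; e(4)→21·4+4≡10=k; a(0)→21·0+4≡4=e; n(13)→21·13+4≡17=r (all mod 26).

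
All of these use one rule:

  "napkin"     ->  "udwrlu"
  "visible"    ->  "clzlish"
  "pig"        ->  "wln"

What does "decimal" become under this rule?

The shift depends on letter class: consonant n→u is +7, but vowel a→d is +3. The rule splits by letter class: vowels +3, consonants +7.
On decimal: d(cons)+7=k, e(vowel)+3=h, c(cons)+7=j, i(vowel)+3=l, m(cons)+7=t, a(vowel)+3=d, l(cons)+7=s.

khjltds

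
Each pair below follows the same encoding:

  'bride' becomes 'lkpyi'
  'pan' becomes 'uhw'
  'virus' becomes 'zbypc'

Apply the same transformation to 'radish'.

Read the word backwards and shift each letter +7.
Applying it to radish: reverse → hsidar; then shift: h+7=o, s+7=z, i+7=p, d+7=k, a+7=h, r+7=y.

ozpkhy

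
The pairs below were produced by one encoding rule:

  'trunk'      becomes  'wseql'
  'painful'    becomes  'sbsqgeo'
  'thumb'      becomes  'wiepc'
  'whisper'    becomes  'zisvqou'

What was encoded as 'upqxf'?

rogue

Shifts by position in trunk: pos 0: t→w (+3), pos 1: r→s (+1), pos 2: u→e (+10), pos 3: n→q (+3), pos 4: k→l (+1) — repeating every 3. A repeating key of period 3 is used — shifts +3, +1, +10 over and over.
Decoding upqxf: u−3=r, p−1=o, q−10=g, x−3=u, f−1=e.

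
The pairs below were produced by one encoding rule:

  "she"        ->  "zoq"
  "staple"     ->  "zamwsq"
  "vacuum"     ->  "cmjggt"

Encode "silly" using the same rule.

zussf

The shift depends on letter class: consonant s→z is +7, but vowel e→q is +12. The rule splits by letter class: vowels +12, consonants +7.
Applying it to silly: s(cons)+7=z, i(vowel)+12=u, l(cons)+7=s, l(cons)+7=s, y(cons)+7=f.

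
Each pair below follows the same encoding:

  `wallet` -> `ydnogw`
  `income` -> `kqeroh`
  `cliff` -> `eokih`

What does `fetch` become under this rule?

Shifts by position in wallet: pos 0: w→y (+2), pos 1: a→d (+3), pos 2: l→n (+2), pos 3: l→o (+3) — repeating every 2. A repeating key of period 2 is used — shifts +2, +3 over and over.
Applying it to fetch: f+2=h, e+3=h, t+2=v, c+3=f, h+2=j.

hhvfj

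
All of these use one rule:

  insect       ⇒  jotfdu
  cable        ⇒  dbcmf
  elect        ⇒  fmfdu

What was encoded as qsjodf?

prince

Compare letters: i→j is +1, n→o is +1, s→t is +1 — a constant shift. Every letter moves 1 place later in the alphabet, wrapping around z→a.
Undoing it on qsjodf: q−1=p, s−1=r, j−1=i, o−1=n, d−1=c, f−1=e.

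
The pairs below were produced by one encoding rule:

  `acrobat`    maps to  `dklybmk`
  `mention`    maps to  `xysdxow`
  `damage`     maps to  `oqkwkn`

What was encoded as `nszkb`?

rapid

The word is reversed, then every letter is shifted forward by 10.
Undoing it on nszkb: shift back: n−10=d, s−10=i, z−10=p, k−10=a, b−10=r → dipar; then reverse → rapid.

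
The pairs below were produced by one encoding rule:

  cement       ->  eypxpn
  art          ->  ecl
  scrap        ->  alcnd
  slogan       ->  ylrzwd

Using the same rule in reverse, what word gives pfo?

due

Read the word backwards and shift each letter +11.
Reversing it on pfo: shift back: p−11=e, f−11=u, o−11=d → eud; then reverse → due.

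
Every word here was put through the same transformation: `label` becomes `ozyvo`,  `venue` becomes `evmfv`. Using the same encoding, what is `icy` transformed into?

Each pair mirrors across the alphabet (l↔o, a↔z, b↔y): positions sum to 25. Letters are reflected about the middle of the alphabet (position → 25−position): Atbash.
For icy: i↔r, c↔x, y↔b.

rxb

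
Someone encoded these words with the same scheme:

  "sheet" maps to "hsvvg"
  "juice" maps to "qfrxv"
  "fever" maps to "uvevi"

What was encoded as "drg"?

wit

Each pair mirrors across the alphabet (s↔h, h↔s, e↔v): positions sum to 25. Letters are reflected about the middle of the alphabet (position → 25−position): Atbash.
Undoing it on drg: d↔w, r↔i, g↔t.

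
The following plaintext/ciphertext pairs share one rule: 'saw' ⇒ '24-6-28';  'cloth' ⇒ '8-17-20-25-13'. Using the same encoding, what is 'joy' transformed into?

15-20-30

s is letter #19 and maps to 24: an offset of 5. Each letter is replaced by its alphabet position (a=1..z=26) + 5.
For joy: j=10→15, o=15→20, y=25→30.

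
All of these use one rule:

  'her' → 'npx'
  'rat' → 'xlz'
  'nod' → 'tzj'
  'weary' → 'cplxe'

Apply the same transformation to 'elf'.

The shift depends on letter class: consonant h→n is +6, but vowel e→p is +11. Two shifts are in play — +11 for a/e/i/o/u, +6 for every other letter.
Applying it to elf: e(vowel)+11=p, l(cons)+6=r, f(cons)+6=l.

prl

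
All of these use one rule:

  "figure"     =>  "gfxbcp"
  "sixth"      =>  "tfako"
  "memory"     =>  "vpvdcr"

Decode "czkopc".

rather

f(5)→g(6) and i(8)→f(5) fit y≡17x+25 (mod 26); the inverse of 17 mod 26 is 23. Treating letters as 0–25, the rule is x ↦ 17x + 25 (mod 26).
Reversing it on czkopc: c(2)→23·(2−25)≡17=r; z(25)→23·(25−25)≡0=a; k(10)→23·(10−25)≡19=t; o(14)→23·(14−25)≡7=h; p(15)→23·(15−25)≡4=e; c(2)→23·(2−25)≡17=r (all mod 26).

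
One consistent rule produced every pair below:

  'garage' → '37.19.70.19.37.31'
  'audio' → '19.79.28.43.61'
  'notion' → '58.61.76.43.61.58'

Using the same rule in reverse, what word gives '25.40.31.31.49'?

cheek

g(#7)→37 and a(#1)→19: differences scale by 3, so n = 3·pos + 16. The formula is n = 3×(alphabet index, a=1) + 16.
Reversing it on 25.40.31.31.49: 25→(25−16)÷3=3=c, 40→(40−16)÷3=8=h, 31→(31−16)÷3=5=e, 31→(31−16)÷3=5=e, 49→(49−16)÷3=11=k.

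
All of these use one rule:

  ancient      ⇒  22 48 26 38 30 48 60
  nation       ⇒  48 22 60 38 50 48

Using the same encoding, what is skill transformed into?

a(#1)→22 and n(#14)→48: differences scale by 2, so n = 2·pos + 20. The formula is n = 2×(alphabet index, a=1) + 20.
For skill: s=19→58, k=11→42, i=9→38, l=12→44, l=12→44.

58 42 38 44 44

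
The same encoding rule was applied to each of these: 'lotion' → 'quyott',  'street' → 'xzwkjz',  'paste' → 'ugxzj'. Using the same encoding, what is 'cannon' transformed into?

Shifts by position in lotion: pos 0: l→q (+5), pos 1: o→u (+6), pos 2: t→y (+5), pos 3: i→o (+6) — repeating every 2. It's a Vigenère-style cipher with numeric key [5,6]: position i shifts by key[i mod 2].
On cannon: c+5=h, a+6=g, n+5=s, n+6=t, o+5=t, n+6=t.

hgsttt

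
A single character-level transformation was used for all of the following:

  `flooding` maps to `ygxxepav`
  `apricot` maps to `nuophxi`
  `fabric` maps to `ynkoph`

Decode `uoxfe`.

f(5)→y(24) and l(11)→g(6) fit y≡23x+13 (mod 26); the inverse of 23 mod 26 is 17. This is an affine cipher: with a=0,…,z=25, each position x becomes (23x+13) mod 26.
Decoding uoxfe: u(20)→17·(20−13)≡15=p; o(14)→17·(14−13)≡17=r; x(23)→17·(23−13)≡14=o; f(5)→17·(5−13)≡20=u; e(4)→17·(4−13)≡3=d (all mod 26).

proud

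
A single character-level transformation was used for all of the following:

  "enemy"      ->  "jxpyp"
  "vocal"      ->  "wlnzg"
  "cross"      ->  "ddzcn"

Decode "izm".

The output letters match the input read backwards, each shifted +11: enemy reversed is ymene. The word is reversed, then every letter is shifted forward by 11.
Undoing it on izm: shift back: i−11=x, z−11=o, m−11=b → xob; then reverse → box.

box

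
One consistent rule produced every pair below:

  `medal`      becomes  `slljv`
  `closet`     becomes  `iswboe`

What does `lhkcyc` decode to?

In medal: m→s is +6, e→l is +7, d→l is +8, a→j is +9 — the shift increases by 1 each position. Letter i (0-indexed) is shifted by i+6, so successive shifts are 6, 7, 8, ….
Decoding lhkcyc: l−6=f, h−7=a, k−8=c, c−9=t, y−10=o, c−11=r.

factor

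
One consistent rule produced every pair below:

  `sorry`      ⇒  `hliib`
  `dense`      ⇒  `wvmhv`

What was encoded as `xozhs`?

Each pair mirrors across the alphabet (s↔h, o↔l, r↔i): positions sum to 25. Letters are reflected about the middle of the alphabet (position → 25−position): Atbash.
Reversing it on xozhs: x↔c, o↔l, z↔a, h↔s, s↔h.

clash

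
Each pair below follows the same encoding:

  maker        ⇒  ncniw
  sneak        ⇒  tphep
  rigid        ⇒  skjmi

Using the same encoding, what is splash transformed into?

Each letter shifts forward by (position + 1), i.e. 1, 2, 3, … — the shift grows by one for each successive letter.
For splash: s+1=t, p+2=r, l+3=o, a+4=e, s+5=x, h+6=n.

troexn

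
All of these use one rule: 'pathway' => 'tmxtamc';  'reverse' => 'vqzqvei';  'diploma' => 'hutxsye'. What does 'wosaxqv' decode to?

scooter

Shifts by position in pathway: pos 0: p→t (+4), pos 1: a→m (+12), pos 2: t→x (+4), pos 3: h→t (+12) — repeating every 2. The shifts repeat in a cycle of length 2: positions 0,1,… shift by +4, +12, then the pattern repeats.
Reversing it on wosaxqv: w−4=s, o−12=c, s−4=o, a−12=o, x−4=t, q−12=e, v−4=r.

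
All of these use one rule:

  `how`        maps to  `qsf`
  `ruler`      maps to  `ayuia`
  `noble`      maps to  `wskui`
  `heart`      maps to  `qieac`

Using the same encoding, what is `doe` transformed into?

The shift depends on letter class: consonant h→q is +9, but vowel o→s is +4. Vowels shift forward by 4 and consonants shift forward by 9.
Applying it to doe: d(cons)+9=m, o(vowel)+4=s, e(vowel)+4=i.

msi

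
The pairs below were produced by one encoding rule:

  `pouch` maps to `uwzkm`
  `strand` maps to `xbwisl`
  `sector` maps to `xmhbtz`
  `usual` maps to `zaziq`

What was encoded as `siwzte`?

Shifts by position in pouch: pos 0: p→u (+5), pos 1: o→w (+8), pos 2: u→z (+5), pos 3: c→k (+8) — repeating every 2. It's a Vigenère-style cipher with numeric key [5,8]: position i shifts by key[i mod 2].
Decoding siwzte: s−5=n, i−8=a, w−5=r, z−8=r, t−5=o, e−8=w.

narrow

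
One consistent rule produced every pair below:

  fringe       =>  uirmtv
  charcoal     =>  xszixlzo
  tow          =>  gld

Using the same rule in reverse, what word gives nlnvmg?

Letters are reflected about the middle of the alphabet (position → 25−position): Atbash.
Reversing it on nlnvmg: n↔m, l↔o, n↔m, v↔e, m↔n, g↔t.

moment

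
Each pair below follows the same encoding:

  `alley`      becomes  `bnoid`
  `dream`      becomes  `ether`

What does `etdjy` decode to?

draft

In alley: a→b is +1, l→n is +2, l→o is +3, e→i is +4 — the shift increases by 1 each position. Each letter shifts forward by (position + 1), i.e. 1, 2, 3, … — the shift grows by one for each successive letter.
Reversing it on etdjy: e−1=d, t−2=r, d−3=a, j−4=f, y−5=t.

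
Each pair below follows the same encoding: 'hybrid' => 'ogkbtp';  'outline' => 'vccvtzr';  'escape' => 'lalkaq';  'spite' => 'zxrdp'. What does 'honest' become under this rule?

In hybrid: h→o is +7, y→g is +8, b→k is +9, r→b is +10 — the shift increases by 1 each position. The shift increases by 1 at each position, starting from +7: 7, 8, 9, ….
For honest: h+7=o, o+8=w, n+9=w, e+10=o, s+11=d, t+12=f.

owwodf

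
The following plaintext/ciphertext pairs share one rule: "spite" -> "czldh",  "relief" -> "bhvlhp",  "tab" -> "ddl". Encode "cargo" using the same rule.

The shift depends on letter class: consonant s→c is +10, but vowel i→l is +3. Vowels shift forward by 3 and consonants shift forward by 10.
Applying it to cargo: c(cons)+10=m, a(vowel)+3=d, r(cons)+10=b, g(cons)+10=q, o(vowel)+3=r.

mdbqr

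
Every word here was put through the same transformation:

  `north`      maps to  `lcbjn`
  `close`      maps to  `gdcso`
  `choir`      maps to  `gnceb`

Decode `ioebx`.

weird

This is an affine cipher: with a=0,…,z=25, each position x becomes (17x+24) mod 26.
Decoding ioebx: i(8)→23·(8−24)≡22=w; o(14)→23·(14−24)≡4=e; e(4)→23·(4−24)≡8=i; b(1)→23·(1−24)≡17=r; x(23)→23·(23−24)≡3=d (all mod 26).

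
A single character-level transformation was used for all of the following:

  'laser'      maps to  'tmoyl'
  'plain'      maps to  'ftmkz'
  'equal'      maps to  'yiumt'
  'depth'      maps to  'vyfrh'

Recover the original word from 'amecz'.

This is an affine cipher: with a=0,…,z=25, each position x becomes (3x+12) mod 26.
Decoding amecz: a(0)→9·(0−12)≡22=w; m(12)→9·(12−12)≡0=a; e(4)→9·(4−12)≡6=g; c(2)→9·(2−12)≡14=o; z(25)→9·(25−12)≡13=n (all mod 26).

wagon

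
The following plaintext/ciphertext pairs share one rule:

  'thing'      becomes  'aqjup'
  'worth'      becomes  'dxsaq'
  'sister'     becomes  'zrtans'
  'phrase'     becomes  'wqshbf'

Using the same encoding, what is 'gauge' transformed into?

It's a Vigenère-style cipher with numeric key [7,9,1]: position i shifts by key[i mod 3].
Applying it to gauge: g+7=n, a+9=j, u+1=v, g+7=n, e+9=n.

njvnn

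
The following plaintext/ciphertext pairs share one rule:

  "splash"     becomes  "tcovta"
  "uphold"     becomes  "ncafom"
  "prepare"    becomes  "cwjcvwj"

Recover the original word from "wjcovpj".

Treating letters as 0–25, the rule is x ↦ 23x + 21 (mod 26).
Decoding wjcovpj: w(22)→17·(22−21)≡17=r; j(9)→17·(9−21)≡4=e; c(2)→17·(2−21)≡15=p; o(14)→17·(14−21)≡11=l; v(21)→17·(21−21)≡0=a; p(15)→17·(15−21)≡2=c; j(9)→17·(9−21)≡4=e (all mod 26).

replace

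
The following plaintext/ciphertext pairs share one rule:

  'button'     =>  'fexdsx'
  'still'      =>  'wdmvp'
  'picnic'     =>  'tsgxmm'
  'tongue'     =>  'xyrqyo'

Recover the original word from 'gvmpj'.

It's a Vigenère-style cipher with numeric key [4,10]: position i shifts by key[i mod 2].
Decoding gvmpj: g−4=c, v−10=l, m−4=i, p−10=f, j−4=f.

cliff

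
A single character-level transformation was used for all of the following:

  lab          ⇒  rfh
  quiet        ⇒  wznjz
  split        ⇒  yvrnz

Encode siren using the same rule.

ynxjt

The shift depends on letter class: consonant l→r is +6, but vowel a→f is +5. Vowels shift forward by 5 and consonants shift forward by 6.
On siren: s(cons)+6=y, i(vowel)+5=n, r(cons)+6=x, e(vowel)+5=j, n(cons)+6=t.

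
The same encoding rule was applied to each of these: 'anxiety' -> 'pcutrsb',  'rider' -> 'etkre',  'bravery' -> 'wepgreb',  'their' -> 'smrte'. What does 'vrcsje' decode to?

mentor

a(0)→p(15) and n(13)→c(2) fit y≡7x+15 (mod 26); the inverse of 7 mod 26 is 15. Each letter's alphabet position (a=0..z=25) is mapped through 7·x+15 mod 26 — an affine cipher.
Decoding vrcsje: v(21)→15·(21−15)≡12=m; r(17)→15·(17−15)≡4=e; c(2)→15·(2−15)≡13=n; s(18)→15·(18−15)≡19=t; j(9)→15·(9−15)≡14=o; e(4)→15·(4−15)≡17=r (all mod 26).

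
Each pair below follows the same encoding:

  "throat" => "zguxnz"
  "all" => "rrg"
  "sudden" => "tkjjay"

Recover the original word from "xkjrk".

The word is reversed, then every letter is shifted forward by 6.
Undoing it on xkjrk: shift back: x−6=r, k−6=e, j−6=d, r−6=l, k−6=e → redle; then reverse → elder.

elder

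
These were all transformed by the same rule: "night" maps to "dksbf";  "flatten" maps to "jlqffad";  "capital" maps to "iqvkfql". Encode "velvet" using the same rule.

xalxaf

n(13)→d(3) and i(8)→k(10) fit y≡9x+16 (mod 26); the inverse of 9 mod 26 is 3. This is an affine cipher: with a=0,…,z=25, each position x becomes (9x+16) mod 26.
On velvet: v(21)→9·21+16≡23=x; e(4)→9·4+16≡0=a; l(11)→9·11+16≡11=l; v(21)→9·21+16≡23=x; e(4)→9·4+16≡0=a; t(19)→9·19+16≡5=f (all mod 26).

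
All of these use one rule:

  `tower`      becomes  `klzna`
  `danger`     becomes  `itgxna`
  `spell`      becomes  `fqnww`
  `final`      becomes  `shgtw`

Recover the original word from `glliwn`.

t(19)→k(10) and o(14)→l(11) fit y≡5x+19 (mod 26); the inverse of 5 mod 26 is 21. Each letter's alphabet position (a=0..z=25) is mapped through 5·x+19 mod 26 — an affine cipher.
Decoding glliwn: g(6)→21·(6−19)≡13=n; l(11)→21·(11−19)≡14=o; l(11)→21·(11−19)≡14=o; i(8)→21·(8−19)≡3=d; w(22)→21·(22−19)≡11=l; n(13)→21·(13−19)≡4=e (all mod 26).

noodle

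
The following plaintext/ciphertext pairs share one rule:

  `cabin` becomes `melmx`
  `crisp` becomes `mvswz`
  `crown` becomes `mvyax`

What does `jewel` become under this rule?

Shifts by position in cabin: pos 0: c→m (+10), pos 1: a→e (+4), pos 2: b→l (+10), pos 3: i→m (+4) — repeating every 2. The shifts repeat in a cycle of length 2: positions 0,1,… shift by +10, +4, then the pattern repeats.
Applying it to jewel: j+10=t, e+4=i, w+10=g, e+4=i, l+10=v.

tigiv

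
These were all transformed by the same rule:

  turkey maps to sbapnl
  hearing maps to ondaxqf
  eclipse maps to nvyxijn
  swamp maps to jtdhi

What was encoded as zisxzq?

t(19)→s(18) and u(20)→b(1) fit y≡9x+3 (mod 26); the inverse of 9 mod 26 is 3. This is an affine cipher: with a=0,…,z=25, each position x becomes (9x+3) mod 26.
Undoing it on zisxzq: z(25)→3·(25−3)≡14=o; i(8)→3·(8−3)≡15=p; s(18)→3·(18−3)≡19=t; x(23)→3·(23−3)≡8=i; z(25)→3·(25−3)≡14=o; q(16)→3·(16−3)≡13=n (all mod 26).

option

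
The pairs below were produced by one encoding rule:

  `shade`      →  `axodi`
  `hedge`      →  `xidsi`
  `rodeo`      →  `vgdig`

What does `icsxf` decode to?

eight

s(18)→a(0) and h(7)→x(23) fit y≡5x+14 (mod 26); the inverse of 5 mod 26 is 21. This is an affine cipher: with a=0,…,z=25, each position x becomes (5x+14) mod 26.
Reversing it on icsxf: i(8)→21·(8−14)≡4=e; c(2)→21·(2−14)≡8=i; s(18)→21·(18−14)≡6=g; x(23)→21·(23−14)≡7=h; f(5)→21·(5−14)≡19=t (all mod 26).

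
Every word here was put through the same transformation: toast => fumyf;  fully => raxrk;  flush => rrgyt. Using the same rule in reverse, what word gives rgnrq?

fable

Shifts by position in toast: pos 0: t→f (+12), pos 1: o→u (+6), pos 2: a→m (+12), pos 3: s→y (+6) — repeating every 2. The shifts repeat in a cycle of length 2: positions 0,1,… shift by +12, +6, then the pattern repeats.
Undoing it on rgnrq: r−12=f, g−6=a, n−12=b, r−6=l, q−12=e.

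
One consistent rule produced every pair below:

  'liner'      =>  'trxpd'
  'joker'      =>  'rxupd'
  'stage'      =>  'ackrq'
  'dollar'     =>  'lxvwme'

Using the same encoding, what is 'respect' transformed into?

zncaqph

In liner: l→t is +8, i→r is +9, n→x is +10, e→p is +11 — the shift increases by 1 each position. Letter i (0-indexed) is shifted by i+8, so successive shifts are 8, 9, 10, ….
Applying it to respect: r+8=z, e+9=n, s+10=c, p+11=a, e+12=q, c+13=p, t+14=h.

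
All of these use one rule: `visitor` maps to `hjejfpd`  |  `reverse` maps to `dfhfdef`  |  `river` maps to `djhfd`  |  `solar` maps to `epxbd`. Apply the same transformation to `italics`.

Two shifts are in play — +1 for a/e/i/o/u, +12 for every other letter.
For italics: i(vowel)+1=j, t(cons)+12=f, a(vowel)+1=b, l(cons)+12=x, i(vowel)+1=j, c(cons)+12=o, s(cons)+12=e.

jfbxjoe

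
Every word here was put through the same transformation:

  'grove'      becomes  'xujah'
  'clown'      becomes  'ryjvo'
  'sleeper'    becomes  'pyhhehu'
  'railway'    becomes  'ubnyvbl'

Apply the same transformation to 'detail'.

g(6)→x(23) and r(17)→u(20) fit y≡21x+1 (mod 26); the inverse of 21 mod 26 is 5. Treating letters as 0–25, the rule is x ↦ 21x + 1 (mod 26).
On detail: d(3)→21·3+1≡12=m; e(4)→21·4+1≡7=h; t(19)→21·19+1≡10=k; a(0)→21·0+1≡1=b; i(8)→21·8+1≡13=n; l(11)→21·11+1≡24=y (all mod 26).

mhkbny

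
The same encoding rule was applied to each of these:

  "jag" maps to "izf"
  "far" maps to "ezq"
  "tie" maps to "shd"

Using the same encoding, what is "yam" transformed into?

Compare letters: j→i is +25, a→z is +25, g→f is +25 — a constant shift. This is a Caesar cipher with shift 25.
On yam: y+25=x, a+25=z, m+25=l.

xzl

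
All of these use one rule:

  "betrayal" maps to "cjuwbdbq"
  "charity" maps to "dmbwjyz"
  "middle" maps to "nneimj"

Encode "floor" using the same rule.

Shifts by position in betrayal: pos 0: b→c (+1), pos 1: e→j (+5), pos 2: t→u (+1), pos 3: r→w (+5) — repeating every 2. A repeating key of period 2 is used — shifts +1, +5 over and over.
For floor: f+1=g, l+5=q, o+1=p, o+5=t, r+1=s.

gqpts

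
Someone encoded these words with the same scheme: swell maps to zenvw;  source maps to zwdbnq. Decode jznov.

In swell: s→z is +7, w→e is +8, e→n is +9, l→v is +10 — the shift increases by 1 each position. Each letter shifts forward by (position + 7), i.e. 7, 8, 9, … — the shift grows by one for each successive letter.
Decoding jznov: j−7=c, z−8=r, n−9=e, o−10=e, v−11=k.

creek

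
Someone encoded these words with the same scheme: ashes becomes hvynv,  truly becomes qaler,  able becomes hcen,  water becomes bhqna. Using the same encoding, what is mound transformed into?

Treating letters as 0–25, the rule is x ↦ 21x + 7 (mod 26).
On mound: m(12)→21·12+7≡25=z; o(14)→21·14+7≡15=p; u(20)→21·20+7≡11=l; n(13)→21·13+7≡20=u; d(3)→21·3+7≡18=s (all mod 26).

zplus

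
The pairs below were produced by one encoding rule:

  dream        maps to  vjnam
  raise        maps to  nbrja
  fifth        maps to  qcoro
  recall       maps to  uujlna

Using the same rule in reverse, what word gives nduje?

value

The output letters match the input read backwards, each shifted +9: dream reversed is maerd. The word is reversed, then every letter is shifted forward by 9.
Undoing it on nduje: shift back: n−9=e, d−9=u, u−9=l, j−9=a, e−9=v → eulav; then reverse → value.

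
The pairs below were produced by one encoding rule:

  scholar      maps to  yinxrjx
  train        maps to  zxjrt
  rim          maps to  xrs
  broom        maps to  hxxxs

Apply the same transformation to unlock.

dtrxiq

The shift depends on letter class: consonant s→y is +6, but vowel o→x is +9. The rule splits by letter class: vowels +9, consonants +6.
Applying it to unlock: u(vowel)+9=d, n(cons)+6=t, l(cons)+6=r, o(vowel)+9=x, c(cons)+6=i, k(cons)+6=q.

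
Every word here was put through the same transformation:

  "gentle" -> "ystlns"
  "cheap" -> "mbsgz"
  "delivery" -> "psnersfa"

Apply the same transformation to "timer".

g(6)→y(24) and e(4)→s(18) fit y≡3x+6 (mod 26); the inverse of 3 mod 26 is 9. Treating letters as 0–25, the rule is x ↦ 3x + 6 (mod 26).
Applying it to timer: t(19)→3·19+6≡11=l; i(8)→3·8+6≡4=e; m(12)→3·12+6≡16=q; e(4)→3·4+6≡18=s; r(17)→3·17+6≡5=f (all mod 26).

leqsf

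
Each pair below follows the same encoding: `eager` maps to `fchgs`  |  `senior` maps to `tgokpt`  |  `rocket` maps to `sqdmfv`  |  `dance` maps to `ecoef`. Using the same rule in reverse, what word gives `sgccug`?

rebate

Shifts by position in eager: pos 0: e→f (+1), pos 1: a→c (+2), pos 2: g→h (+1), pos 3: e→g (+2) — repeating every 2. It's a Vigenère-style cipher with numeric key [1,2]: position i shifts by key[i mod 2].
Undoing it on sgccug: s−1=r, g−2=e, c−1=b, c−2=a, u−1=t, g−2=e.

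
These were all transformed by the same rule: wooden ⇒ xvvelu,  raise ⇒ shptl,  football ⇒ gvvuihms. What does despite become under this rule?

Shifts by position in wooden: pos 0: w→x (+1), pos 1: o→v (+7), pos 2: o→v (+7), pos 3: d→e (+1), pos 4: e→l (+7), pos 5: n→u (+7) — repeating every 3. It's a Vigenère-style cipher with numeric key [1,7,7]: position i shifts by key[i mod 3].
Applying it to despite: d+1=e, e+7=l, s+7=z, p+1=q, i+7=p, t+7=a, e+1=f.

elzqpaf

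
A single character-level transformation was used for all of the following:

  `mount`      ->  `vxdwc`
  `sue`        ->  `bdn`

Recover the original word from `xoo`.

Compare letters: m→v is +9, o→x is +9, u→d is +9 — a constant shift. Every letter moves 9 places later in the alphabet, wrapping around z→a.
Undoing it on xoo: x−9=o, o−9=f, o−9=f.

off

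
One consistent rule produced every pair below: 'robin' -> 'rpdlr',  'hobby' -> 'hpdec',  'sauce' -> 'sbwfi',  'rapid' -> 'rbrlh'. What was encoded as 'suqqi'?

stone

In robin: r→r is +0, o→p is +1, b→d is +2, i→l is +3 — the shift increases by 1 each position. The shift increases by 1 at each position, starting from +0: 0, 1, 2, ….
Reversing it on suqqi: s−0=s, u−1=t, q−2=o, q−3=n, i−4=e.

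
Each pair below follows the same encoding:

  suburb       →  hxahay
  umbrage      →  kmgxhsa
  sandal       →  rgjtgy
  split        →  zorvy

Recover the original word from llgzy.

staff

The output letters match the input read backwards, each shifted +6: suburb reversed is brubus. Read the word backwards and shift each letter +6.
Reversing it on llgzy: shift back: l−6=f, l−6=f, g−6=a, z−6=t, y−6=s → ffats; then reverse → staff.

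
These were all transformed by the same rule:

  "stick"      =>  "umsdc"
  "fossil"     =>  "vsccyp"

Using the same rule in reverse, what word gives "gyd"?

tow

Read the word backwards and shift each letter +10.
Undoing it on gyd: shift back: g−10=w, y−10=o, d−10=t → wot; then reverse → tow.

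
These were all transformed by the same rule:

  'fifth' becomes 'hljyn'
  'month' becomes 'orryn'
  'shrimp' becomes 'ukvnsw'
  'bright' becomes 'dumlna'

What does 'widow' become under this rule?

ylhtc

In fifth: f→h is +2, i→l is +3, f→j is +4, t→y is +5 — the shift increases by 1 each position. Letter i (0-indexed) is shifted by i+2, so successive shifts are 2, 3, 4, ….
Applying it to widow: w+2=y, i+3=l, d+4=h, o+5=t, w+6=c.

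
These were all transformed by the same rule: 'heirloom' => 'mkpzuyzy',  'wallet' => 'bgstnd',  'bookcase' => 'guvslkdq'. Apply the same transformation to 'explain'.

jdwtjsy

In heirloom: h→m is +5, e→k is +6, i→p is +7, r→z is +8 — the shift increases by 1 each position. The shift increases by 1 at each position, starting from +5: 5, 6, 7, ….
On explain: e+5=j, x+6=d, p+7=w, l+8=t, a+9=j, i+10=s, n+11=y.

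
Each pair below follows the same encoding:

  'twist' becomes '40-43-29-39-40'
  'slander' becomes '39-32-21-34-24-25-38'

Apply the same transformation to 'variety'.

42-21-38-29-25-40-45

t is letter #20 and maps to 40: an offset of 20. Letters become their 1-based position plus 20 (so a→21, b→22, …).
Applying it to variety: v=22→42, a=1→21, r=18→38, i=9→29, e=5→25, t=20→40, y=25→45.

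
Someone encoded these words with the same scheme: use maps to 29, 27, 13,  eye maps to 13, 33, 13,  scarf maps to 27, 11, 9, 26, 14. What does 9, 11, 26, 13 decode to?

Letters become their 1-based position plus 8 (so a→9, b→10, …).
Reversing it on 9, 11, 26, 13: 9→(9−8)÷1=1=a, 11→(11−8)÷1=3=c, 26→(26−8)÷1=18=r, 13→(13−8)÷1=5=e.

acre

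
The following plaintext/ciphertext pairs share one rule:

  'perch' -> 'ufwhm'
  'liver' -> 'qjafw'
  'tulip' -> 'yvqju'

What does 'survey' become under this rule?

xvwafd

Two shifts are in play — +1 for a/e/i/o/u, +5 for every other letter.
For survey: s(cons)+5=x, u(vowel)+1=v, r(cons)+5=w, v(cons)+5=a, e(vowel)+1=f, y(cons)+5=d.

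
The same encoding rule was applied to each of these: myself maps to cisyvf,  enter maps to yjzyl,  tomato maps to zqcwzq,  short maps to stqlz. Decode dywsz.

beast

m(12)→c(2) and y(24)→i(8) fit y≡7x+22 (mod 26); the inverse of 7 mod 26 is 15. This is an affine cipher: with a=0,…,z=25, each position x becomes (7x+22) mod 26.
Undoing it on dywsz: d(3)→15·(3−22)≡1=b; y(24)→15·(24−22)≡4=e; w(22)→15·(22−22)≡0=a; s(18)→15·(18−22)≡18=s; z(25)→15·(25−22)≡19=t (all mod 26).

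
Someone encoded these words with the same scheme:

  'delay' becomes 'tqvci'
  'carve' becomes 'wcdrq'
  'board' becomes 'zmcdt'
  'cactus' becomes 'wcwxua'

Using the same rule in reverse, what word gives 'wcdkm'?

cargo

d(3)→t(19) and e(4)→q(16) fit y≡23x+2 (mod 26); the inverse of 23 mod 26 is 17. This is an affine cipher: with a=0,…,z=25, each position x becomes (23x+2) mod 26.
Undoing it on wcdkm: w(22)→17·(22−2)≡2=c; c(2)→17·(2−2)≡0=a; d(3)→17·(3−2)≡17=r; k(10)→17·(10−2)≡6=g; m(12)→17·(12−2)≡14=o (all mod 26).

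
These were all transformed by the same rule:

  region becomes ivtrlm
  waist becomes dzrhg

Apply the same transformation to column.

xlofnm

Each pair mirrors across the alphabet (r↔i, e↔v, g↔t): positions sum to 25. This is the alphabet-reversal cipher (Atbash): a becomes z, b becomes y, etc.
On column: c↔x, o↔l, l↔o, u↔f, m↔n, n↔m.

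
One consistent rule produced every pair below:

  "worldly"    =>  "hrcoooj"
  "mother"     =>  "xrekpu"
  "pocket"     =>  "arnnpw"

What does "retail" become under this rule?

Shifts by position in worldly: pos 0: w→h (+11), pos 1: o→r (+3), pos 2: r→c (+11), pos 3: l→o (+3) — repeating every 2. The shifts repeat in a cycle of length 2: positions 0,1,… shift by +11, +3, then the pattern repeats.
On retail: r+11=c, e+3=h, t+11=e, a+3=d, i+11=t, l+3=o.

chedto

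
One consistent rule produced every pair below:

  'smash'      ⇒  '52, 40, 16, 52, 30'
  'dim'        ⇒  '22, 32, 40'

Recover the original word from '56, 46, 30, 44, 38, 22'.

uphold

s(#19)→52 and m(#13)→40: differences scale by 2, so n = 2·pos + 14. The formula is n = 2×(alphabet index, a=1) + 14.
Reversing it on 56, 46, 30, 44, 38, 22: 56→(56−14)÷2=21=u, 46→(46−14)÷2=16=p, 30→(30−14)÷2=8=h, 44→(44−14)÷2=15=o, 38→(38−14)÷2=12=l, 22→(22−14)÷2=4=d.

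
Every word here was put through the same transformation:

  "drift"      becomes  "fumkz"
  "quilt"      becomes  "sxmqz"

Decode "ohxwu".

In drift: d→f is +2, r→u is +3, i→m is +4, f→k is +5 — the shift increases by 1 each position. Each letter shifts forward by (position + 2), i.e. 2, 3, 4, … — the shift grows by one for each successive letter.
Undoing it on ohxwu: o−2=m, h−3=e, x−4=t, w−5=r, u−6=o.

metro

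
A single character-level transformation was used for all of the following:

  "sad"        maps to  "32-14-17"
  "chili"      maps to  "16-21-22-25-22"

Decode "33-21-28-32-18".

s is letter #19 and maps to 32: an offset of 13. Letters become their 1-based position plus 13 (so a→14, b→15, …).
Reversing it on 33-21-28-32-18: 33→(33−13)÷1=20=t, 21→(21−13)÷1=8=h, 28→(28−13)÷1=15=o, 32→(32−13)÷1=19=s, 18→(18−13)÷1=5=e.

those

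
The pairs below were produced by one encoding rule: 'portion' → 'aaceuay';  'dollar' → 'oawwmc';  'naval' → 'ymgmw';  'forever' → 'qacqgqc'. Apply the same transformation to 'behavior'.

The rule splits by letter class: vowels +12, consonants +11.
For behavior: b(cons)+11=m, e(vowel)+12=q, h(cons)+11=s, a(vowel)+12=m, v(cons)+11=g, i(vowel)+12=u, o(vowel)+12=a, r(cons)+11=c.

mqsmguac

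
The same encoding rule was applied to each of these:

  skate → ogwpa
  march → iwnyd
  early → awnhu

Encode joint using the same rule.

fkejp

Compare letters: s→o is +22, k→g is +22, a→w is +22 — a constant shift. Every letter moves 22 places later in the alphabet, wrapping around z→a.
On joint: j+22=f, o+22=k, i+22=e, n+22=j, t+22=p.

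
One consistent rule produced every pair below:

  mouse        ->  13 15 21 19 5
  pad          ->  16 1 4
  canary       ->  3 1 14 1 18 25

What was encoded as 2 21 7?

m is letter #13 and maps to 13: an offset of 0. Each letter is replaced by its alphabet position (a=1, b=2, …, z=26).
Decoding 2 21 7: 2=b, 21=u, 7=g.

bug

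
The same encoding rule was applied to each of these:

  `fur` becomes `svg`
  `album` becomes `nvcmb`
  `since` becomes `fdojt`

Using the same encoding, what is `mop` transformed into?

qpn

The output letters match the input read backwards, each shifted +1: fur reversed is ruf. Two steps: reverse the string, then apply a Caesar shift of +1.
On mop: reverse → pom; then shift: p+1=q, o+1=p, m+1=n.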